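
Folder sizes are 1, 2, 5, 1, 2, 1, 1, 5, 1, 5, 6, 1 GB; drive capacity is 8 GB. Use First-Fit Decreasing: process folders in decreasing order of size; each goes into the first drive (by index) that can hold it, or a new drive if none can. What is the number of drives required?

Sorted descending: 6, 5, 5, 5, 2, 2, 1, 1, 1, 1, 1, 1.
Put 6 GB in drive 1; 2 GB remain.
Put 5 GB in drive 2; 3 GB remain.
Put 5 GB in drive 3; 3 GB remain.
Put 5 GB in drive 4; 3 GB remain.
Put 2 GB in drive 1; 0 GB remain.
Put 2 GB in drive 2; 1 GB remain.
Put 1 GB in drive 2; 0 GB remain.
Put 1 GB in drive 3; 2 GB remain.
Put 1 GB in drive 3; 1 GB remain.
Put 1 GB in drive 3; 0 GB remain.
Put 1 GB in drive 4; 2 GB remain.
Put 1 GB in drive 4; 1 GB remain.

4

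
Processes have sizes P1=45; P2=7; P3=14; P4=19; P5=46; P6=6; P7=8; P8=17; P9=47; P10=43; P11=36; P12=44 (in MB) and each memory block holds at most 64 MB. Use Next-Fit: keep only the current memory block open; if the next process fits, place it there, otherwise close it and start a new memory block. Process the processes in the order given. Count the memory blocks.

7

P1 (45 MB) → memory block 1 (remaining 19 MB)
P2 (7 MB) → memory block 1 (remaining 12 MB)
P3 (14 MB) → memory block 2 (remaining 50 MB)
P4 (19 MB) → memory block 2 (remaining 31 MB)
P5 (46 MB) → memory block 3 (remaining 18 MB)
P6 (6 MB) → memory block 3 (remaining 12 MB)
P7 (8 MB) → memory block 3 (remaining 4 MB)
P8 (17 MB) → memory block 4 (remaining 47 MB)
P9 (47 MB) → memory block 4 (remaining 0 MB)
P10 (43 MB) → memory block 5 (remaining 21 MB)
P11 (36 MB) → memory block 6 (remaining 28 MB)
P12 (44 MB) → memory block 7 (remaining 20 MB)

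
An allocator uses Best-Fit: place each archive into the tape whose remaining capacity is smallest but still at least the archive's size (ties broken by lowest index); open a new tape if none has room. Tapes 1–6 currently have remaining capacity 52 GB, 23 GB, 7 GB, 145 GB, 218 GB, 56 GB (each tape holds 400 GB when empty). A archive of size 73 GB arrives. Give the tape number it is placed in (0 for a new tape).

4

Tapes with room: tape 4 (145 GB), tape 5 (218 GB).
Tightest fit is tape 4 with 145 GB free.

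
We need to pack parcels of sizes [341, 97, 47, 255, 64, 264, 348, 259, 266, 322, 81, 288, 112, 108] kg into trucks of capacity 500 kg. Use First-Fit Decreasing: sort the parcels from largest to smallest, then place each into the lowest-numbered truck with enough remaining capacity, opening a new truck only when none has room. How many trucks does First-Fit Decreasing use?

Sorted descending: 348, 341, 322, 288, 266, 264, 259, 255, 112, 108, 97, 81, 64, 47.
truck 1: place 348 kg, 152 kg left
truck 2: place 341 kg, 159 kg left
truck 3: place 322 kg, 178 kg left
truck 4: place 288 kg, 212 kg left
truck 5: place 266 kg, 234 kg left
truck 6: place 264 kg, 236 kg left
truck 7: place 259 kg, 241 kg left
truck 8: place 255 kg, 245 kg left
truck 1: place 112 kg, 40 kg left
truck 2: place 108 kg, 51 kg left
truck 3: place 97 kg, 81 kg left
truck 3: place 81 kg, 0 kg left
truck 4: place 64 kg, 148 kg left
truck 2: place 47 kg, 4 kg left
Final trucks: [348,112] [341,108,47] [322,97,81] [288,64] [266] [264] [259] [255].

8 trucks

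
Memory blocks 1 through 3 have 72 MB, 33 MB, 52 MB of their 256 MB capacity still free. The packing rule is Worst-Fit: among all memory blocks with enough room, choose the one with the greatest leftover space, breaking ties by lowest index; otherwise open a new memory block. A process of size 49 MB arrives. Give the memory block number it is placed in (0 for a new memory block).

Memory blocks with room: memory block 1 (72 MB), memory block 3 (52 MB).
Most room is memory block 1 with 72 MB free.

1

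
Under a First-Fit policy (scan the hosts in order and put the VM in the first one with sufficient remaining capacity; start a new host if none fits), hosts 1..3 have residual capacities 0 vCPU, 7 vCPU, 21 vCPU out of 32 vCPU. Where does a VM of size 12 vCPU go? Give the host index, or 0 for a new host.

3

Hosts with room: host 3 (21 vCPU).
The first with room is host 3.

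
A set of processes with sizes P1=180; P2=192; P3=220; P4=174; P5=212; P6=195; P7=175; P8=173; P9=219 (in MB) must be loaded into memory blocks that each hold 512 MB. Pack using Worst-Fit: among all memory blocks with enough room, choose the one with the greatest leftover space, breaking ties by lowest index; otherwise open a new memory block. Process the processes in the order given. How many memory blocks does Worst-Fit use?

5 memory blocks

memory block 1: place P1 (180 MB), 332 MB left
memory block 1: place P2 (192 MB), 140 MB left
memory block 2: place P3 (220 MB), 292 MB left
memory block 2: place P4 (174 MB), 118 MB left
memory block 3: place P5 (212 MB), 300 MB left
memory block 3: place P6 (195 MB), 105 MB left
memory block 4: place P7 (175 MB), 337 MB left
memory block 4: place P8 (173 MB), 164 MB left
memory block 5: place P9 (219 MB), 293 MB left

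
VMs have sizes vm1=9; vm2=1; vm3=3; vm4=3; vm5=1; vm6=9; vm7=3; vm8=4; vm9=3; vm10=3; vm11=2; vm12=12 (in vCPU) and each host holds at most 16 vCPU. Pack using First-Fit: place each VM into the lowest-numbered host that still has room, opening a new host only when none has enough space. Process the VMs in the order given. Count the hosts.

Put vm1 (9 vCPU) in host 1; 7 vCPU remain.
Put vm2 (1 vCPU) in host 1; 6 vCPU remain.
Put vm3 (3 vCPU) in host 1; 3 vCPU remain.
Put vm4 (3 vCPU) in host 1; 0 vCPU remain.
Put vm5 (1 vCPU) in host 2; 15 vCPU remain.
Put vm6 (9 vCPU) in host 2; 6 vCPU remain.
Put vm7 (3 vCPU) in host 2; 3 vCPU remain.
Put vm8 (4 vCPU) in host 3; 12 vCPU remain.
Put vm9 (3 vCPU) in host 2; 0 vCPU remain.
Put vm10 (3 vCPU) in host 3; 9 vCPU remain.
Put vm11 (2 vCPU) in host 3; 7 vCPU remain.
Put vm12 (12 vCPU) in host 4; 4 vCPU remain.

4 hosts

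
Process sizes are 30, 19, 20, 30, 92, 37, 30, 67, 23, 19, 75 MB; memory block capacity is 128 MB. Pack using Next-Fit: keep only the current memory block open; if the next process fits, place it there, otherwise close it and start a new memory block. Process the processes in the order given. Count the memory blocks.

5

30 MB → memory block 1 (remaining 98 MB)
19 MB → memory block 1 (remaining 79 MB)
20 MB → memory block 1 (remaining 59 MB)
30 MB → memory block 1 (remaining 29 MB)
92 MB → memory block 2 (remaining 36 MB)
37 MB → memory block 3 (remaining 91 MB)
30 MB → memory block 3 (remaining 61 MB)
67 MB → memory block 4 (remaining 61 MB)
23 MB → memory block 4 (remaining 38 MB)
19 MB → memory block 4 (remaining 19 MB)
75 MB → memory block 5 (remaining 53 MB)
Final memory blocks: [30,19,20,30] [92] [37,30] [67,23,19] [75].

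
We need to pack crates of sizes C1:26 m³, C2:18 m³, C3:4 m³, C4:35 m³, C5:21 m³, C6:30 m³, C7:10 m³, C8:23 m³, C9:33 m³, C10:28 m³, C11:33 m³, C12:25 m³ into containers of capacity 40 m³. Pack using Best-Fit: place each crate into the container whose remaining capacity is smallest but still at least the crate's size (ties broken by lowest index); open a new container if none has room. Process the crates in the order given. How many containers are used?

9 containers

C1 (26 m³) → container 1 (remaining 14 m³)
C2 (18 m³) → container 2 (remaining 22 m³)
C3 (4 m³) → container 1 (remaining 10 m³)
C4 (35 m³) → container 3 (remaining 5 m³)
C5 (21 m³) → container 2 (remaining 1 m³)
C6 (30 m³) → container 4 (remaining 10 m³)
C7 (10 m³) → container 1 (remaining 0 m³)
C8 (23 m³) → container 5 (remaining 17 m³)
C9 (33 m³) → container 6 (remaining 7 m³)
C10 (28 m³) → container 7 (remaining 12 m³)
C11 (33 m³) → container 8 (remaining 7 m³)
C12 (25 m³) → container 9 (remaining 15 m³)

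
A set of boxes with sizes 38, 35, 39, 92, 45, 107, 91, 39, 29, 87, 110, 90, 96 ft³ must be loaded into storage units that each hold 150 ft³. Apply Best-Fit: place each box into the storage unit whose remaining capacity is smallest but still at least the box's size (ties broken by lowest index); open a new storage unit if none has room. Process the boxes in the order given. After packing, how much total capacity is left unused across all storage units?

302

38 ft³ → storage unit 1 (remaining 112 ft³)
35 ft³ → storage unit 1 (remaining 77 ft³)
39 ft³ → storage unit 1 (remaining 38 ft³)
92 ft³ → storage unit 2 (remaining 58 ft³)
45 ft³ → storage unit 2 (remaining 13 ft³)
107 ft³ → storage unit 3 (remaining 43 ft³)
91 ft³ → storage unit 4 (remaining 59 ft³)
39 ft³ → storage unit 3 (remaining 4 ft³)
29 ft³ → storage unit 1 (remaining 9 ft³)
87 ft³ → storage unit 5 (remaining 63 ft³)
110 ft³ → storage unit 6 (remaining 40 ft³)
90 ft³ → storage unit 7 (remaining 60 ft³)
96 ft³ → storage unit 8 (remaining 54 ft³)
8 storage units × 150 ft³ = 1200 ft³; used 898 ft³; unused 302 ft³.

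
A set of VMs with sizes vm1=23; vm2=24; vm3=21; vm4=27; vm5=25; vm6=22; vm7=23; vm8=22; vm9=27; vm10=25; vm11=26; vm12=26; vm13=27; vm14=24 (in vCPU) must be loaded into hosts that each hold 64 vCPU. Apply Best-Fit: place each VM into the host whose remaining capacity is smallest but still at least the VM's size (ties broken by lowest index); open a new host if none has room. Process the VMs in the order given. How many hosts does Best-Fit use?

Put vm1 (23 vCPU) in host 1; 41 vCPU remain.
Put vm2 (24 vCPU) in host 1; 17 vCPU remain.
Put vm3 (21 vCPU) in host 2; 43 vCPU remain.
Put vm4 (27 vCPU) in host 2; 16 vCPU remain.
Put vm5 (25 vCPU) in host 3; 39 vCPU remain.
Put vm6 (22 vCPU) in host 3; 17 vCPU remain.
Put vm7 (23 vCPU) in host 4; 41 vCPU remain.
Put vm8 (22 vCPU) in host 4; 19 vCPU remain.
Put vm9 (27 vCPU) in host 5; 37 vCPU remain.
Put vm10 (25 vCPU) in host 5; 12 vCPU remain.
Put vm11 (26 vCPU) in host 6; 38 vCPU remain.
Put vm12 (26 vCPU) in host 6; 12 vCPU remain.
Put vm13 (27 vCPU) in host 7; 37 vCPU remain.
Put vm14 (24 vCPU) in host 7; 13 vCPU remain.

7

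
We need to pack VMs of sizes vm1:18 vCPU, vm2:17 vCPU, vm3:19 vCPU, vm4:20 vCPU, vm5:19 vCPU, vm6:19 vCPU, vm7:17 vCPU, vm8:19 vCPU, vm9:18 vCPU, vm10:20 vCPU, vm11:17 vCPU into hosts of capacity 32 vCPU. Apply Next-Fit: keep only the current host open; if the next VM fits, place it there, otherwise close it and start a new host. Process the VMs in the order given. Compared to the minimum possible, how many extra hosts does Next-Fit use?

Next-Fit: [18] [17] [19] [20] [19] [19] [17] [19] [18] [20] [17] → 11 hosts.
11 VMs exceed 16 vCPU (half the capacity), and no two of those can share a host, so at least 11 hosts are needed.
So 11 is already optimal.

0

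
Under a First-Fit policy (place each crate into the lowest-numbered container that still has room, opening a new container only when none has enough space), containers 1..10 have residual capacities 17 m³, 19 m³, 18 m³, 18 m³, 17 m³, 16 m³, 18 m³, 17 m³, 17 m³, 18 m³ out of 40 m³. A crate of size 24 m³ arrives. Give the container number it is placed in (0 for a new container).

No container has ≥ 24 m³ free, so a new container is opened.

0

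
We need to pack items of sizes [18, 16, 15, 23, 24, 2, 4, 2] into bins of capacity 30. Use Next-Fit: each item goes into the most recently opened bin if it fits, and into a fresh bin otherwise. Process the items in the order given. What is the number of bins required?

Put 18 in bin 1; 12 remain.
Put 16 in bin 2; 14 remain.
Put 15 in bin 3; 15 remain.
Put 23 in bin 4; 7 remain.
Put 24 in bin 5; 6 remain.
Put 2 in bin 5; 4 remain.
Put 4 in bin 5; 0 remain.
Put 2 in bin 6; 28 remain.
Final bins: [18] [16] [15] [23] [24,2,4] [2].

6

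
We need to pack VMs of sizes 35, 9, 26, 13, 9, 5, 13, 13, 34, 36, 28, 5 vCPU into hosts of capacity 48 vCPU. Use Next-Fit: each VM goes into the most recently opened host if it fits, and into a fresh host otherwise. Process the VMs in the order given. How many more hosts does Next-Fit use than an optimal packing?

Next-Fit: [35,9] [26,13,9] [5,13,13] [34] [36] [28,5] → 6 hosts.
Total size 226 vCPU; any packing needs at least ⌈226/48⌉ = 5 hosts.
An optimal packing achieves that bound: [36,9] [35,13] [34,13] [28,13,5] [26,9,5] → 5 hosts.
Excess: 6 − 5 = 1.

1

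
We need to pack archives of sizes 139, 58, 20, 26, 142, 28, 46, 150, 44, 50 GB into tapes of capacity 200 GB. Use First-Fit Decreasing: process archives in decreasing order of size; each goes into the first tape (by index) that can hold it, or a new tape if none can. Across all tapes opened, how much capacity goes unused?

97

Sorted descending: 150, 142, 139, 58, 50, 46, 44, 28, 26, 20.
tape 1: place 150 GB, 50 GB left
tape 2: place 142 GB, 58 GB left
tape 3: place 139 GB, 61 GB left
tape 2: place 58 GB, 0 GB left
tape 1: place 50 GB, 0 GB left
tape 3: place 46 GB, 15 GB left
tape 4: place 44 GB, 156 GB left
tape 4: place 28 GB, 128 GB left
tape 4: place 26 GB, 102 GB left
tape 4: place 20 GB, 82 GB left
4 tapes × 200 GB = 800 GB; used 703 GB; unused 97 GB.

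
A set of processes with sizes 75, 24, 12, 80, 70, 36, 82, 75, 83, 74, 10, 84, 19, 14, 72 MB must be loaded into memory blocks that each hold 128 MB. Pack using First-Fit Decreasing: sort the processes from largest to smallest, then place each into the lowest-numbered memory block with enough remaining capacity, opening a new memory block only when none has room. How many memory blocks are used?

Sorted descending: 84, 83, 82, 80, 75, 75, 74, 72, 70, 36, 24, 19, 14, 12, 10.
memory block 1: place 84 MB, 44 MB left
memory block 2: place 83 MB, 45 MB left
memory block 3: place 82 MB, 46 MB left
memory block 4: place 80 MB, 48 MB left
memory block 5: place 75 MB, 53 MB left
memory block 6: place 75 MB, 53 MB left
memory block 7: place 74 MB, 54 MB left
memory block 8: place 72 MB, 56 MB left
memory block 9: place 70 MB, 58 MB left
memory block 1: place 36 MB, 8 MB left
memory block 2: place 24 MB, 21 MB left
memory block 2: place 19 MB, 2 MB left
memory block 3: place 14 MB, 32 MB left
memory block 3: place 12 MB, 20 MB left
memory block 3: place 10 MB, 10 MB left
Final memory blocks: [84,36] [83,24,19] [82,14,12,10] [80] [75] [75] [74] [72] [70].

9 memory blocks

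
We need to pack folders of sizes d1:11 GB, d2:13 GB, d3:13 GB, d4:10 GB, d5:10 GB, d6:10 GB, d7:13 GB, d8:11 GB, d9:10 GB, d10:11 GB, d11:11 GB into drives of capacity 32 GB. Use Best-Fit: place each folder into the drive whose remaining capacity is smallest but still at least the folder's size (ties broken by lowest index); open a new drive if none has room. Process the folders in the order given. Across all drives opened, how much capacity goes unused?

37

drive 1: place d1 (11 GB), 21 GB left
drive 1: place d2 (13 GB), 8 GB left
drive 2: place d3 (13 GB), 19 GB left
drive 2: place d4 (10 GB), 9 GB left
drive 3: place d5 (10 GB), 22 GB left
drive 3: place d6 (10 GB), 12 GB left
drive 4: place d7 (13 GB), 19 GB left
drive 3: place d8 (11 GB), 1 GB left
drive 4: place d9 (10 GB), 9 GB left
drive 5: place d10 (11 GB), 21 GB left
drive 5: place d11 (11 GB), 10 GB left
5 drives × 32 GB = 160 GB; used 123 GB; unused 37 GB.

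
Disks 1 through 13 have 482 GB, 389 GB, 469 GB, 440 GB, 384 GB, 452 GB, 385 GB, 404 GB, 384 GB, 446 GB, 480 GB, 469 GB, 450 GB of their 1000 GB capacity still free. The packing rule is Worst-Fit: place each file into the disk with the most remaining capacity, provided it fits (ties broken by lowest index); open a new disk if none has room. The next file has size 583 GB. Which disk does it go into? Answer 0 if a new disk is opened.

No disk has ≥ 583 GB free, so a new disk is opened.

0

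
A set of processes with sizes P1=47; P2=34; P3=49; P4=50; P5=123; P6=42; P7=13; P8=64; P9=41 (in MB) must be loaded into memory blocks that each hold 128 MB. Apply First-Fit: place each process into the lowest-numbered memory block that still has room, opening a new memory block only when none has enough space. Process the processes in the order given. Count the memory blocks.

P1 (47 MB) → memory block 1 (remaining 81 MB)
P2 (34 MB) → memory block 1 (remaining 47 MB)
P3 (49 MB) → memory block 2 (remaining 79 MB)
P4 (50 MB) → memory block 2 (remaining 29 MB)
P5 (123 MB) → memory block 3 (remaining 5 MB)
P6 (42 MB) → memory block 1 (remaining 5 MB)
P7 (13 MB) → memory block 2 (remaining 16 MB)
P8 (64 MB) → memory block 4 (remaining 64 MB)
P9 (41 MB) → memory block 4 (remaining 23 MB)
Final memory blocks: [47,34,42] [49,50,13] [123] [64,41].

4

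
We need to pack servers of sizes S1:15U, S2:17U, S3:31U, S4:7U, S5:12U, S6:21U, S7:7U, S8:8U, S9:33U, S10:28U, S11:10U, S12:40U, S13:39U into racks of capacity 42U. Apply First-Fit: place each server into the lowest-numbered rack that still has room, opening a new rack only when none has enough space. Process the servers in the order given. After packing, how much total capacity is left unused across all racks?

rack 1: place S1 (15U), 27U left
rack 1: place S2 (17U), 10U left
rack 2: place S3 (31U), 11U left
rack 1: place S4 (7U), 3U left
rack 3: place S5 (12U), 30U left
rack 3: place S6 (21U), 9U left
rack 2: place S7 (7U), 4U left
rack 3: place S8 (8U), 1U left
rack 4: place S9 (33U), 9U left
rack 5: place S10 (28U), 14U left
rack 5: place S11 (10U), 4U left
rack 6: place S12 (40U), 2U left
rack 7: place S13 (39U), 3U left
7 racks × 42U = 294U; used 268U; unused 26U.

26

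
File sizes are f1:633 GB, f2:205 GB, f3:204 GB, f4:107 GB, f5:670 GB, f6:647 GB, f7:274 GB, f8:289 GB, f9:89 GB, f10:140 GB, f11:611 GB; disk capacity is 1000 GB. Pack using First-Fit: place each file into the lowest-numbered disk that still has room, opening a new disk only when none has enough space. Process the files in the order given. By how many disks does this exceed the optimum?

First-Fit: [633,205,107] [204,670,89] [647,274] [289,140] [611] → 5 disks.
Total size 3869 GB; any packing needs at least ⌈3869/1000⌉ = 4 disks.
An optimal packing achieves that bound: [670,289] [647,205,140] [633,274,89] [611,204,107] → 4 disks.
Excess: 5 − 4 = 1.

1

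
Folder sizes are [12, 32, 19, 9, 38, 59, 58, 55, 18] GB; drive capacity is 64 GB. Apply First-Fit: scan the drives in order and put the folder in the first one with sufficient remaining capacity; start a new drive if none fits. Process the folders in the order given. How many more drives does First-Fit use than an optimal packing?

First-Fit: [12,32,19] [9,38] [59] [58] [55] [18] → 6 drives.
Total size 300 GB; any packing needs at least ⌈300/64⌉ = 5 drives.
An optimal packing achieves that bound: [59] [58] [55,9] [38,19] [32,18,12] → 5 drives.
Excess: 6 − 5 = 1.

1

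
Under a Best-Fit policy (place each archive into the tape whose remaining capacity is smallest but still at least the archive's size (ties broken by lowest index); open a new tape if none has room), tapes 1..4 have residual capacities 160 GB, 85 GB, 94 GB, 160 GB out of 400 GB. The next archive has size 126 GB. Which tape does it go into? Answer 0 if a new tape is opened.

1

Tapes with room: tape 1 (160 GB), tape 4 (160 GB).
Tightest fit is tape 1 with 160 GB free.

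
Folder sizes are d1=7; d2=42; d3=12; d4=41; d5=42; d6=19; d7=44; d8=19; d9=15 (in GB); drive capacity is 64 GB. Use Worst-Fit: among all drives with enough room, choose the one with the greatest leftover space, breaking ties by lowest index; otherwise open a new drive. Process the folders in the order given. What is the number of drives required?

4 drives

drive 1: place d1 (7 GB), 57 GB left
drive 1: place d2 (42 GB), 15 GB left
drive 1: place d3 (12 GB), 3 GB left
drive 2: place d4 (41 GB), 23 GB left
drive 3: place d5 (42 GB), 22 GB left
drive 2: place d6 (19 GB), 4 GB left
drive 4: place d7 (44 GB), 20 GB left
drive 3: place d8 (19 GB), 3 GB left
drive 4: place d9 (15 GB), 5 GB left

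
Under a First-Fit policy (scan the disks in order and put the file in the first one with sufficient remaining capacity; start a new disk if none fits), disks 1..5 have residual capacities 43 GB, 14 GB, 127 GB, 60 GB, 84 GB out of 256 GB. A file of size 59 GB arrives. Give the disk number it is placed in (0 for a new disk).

Disks with room: disk 3 (127 GB), disk 4 (60 GB), disk 5 (84 GB).
The first with room is disk 3.

3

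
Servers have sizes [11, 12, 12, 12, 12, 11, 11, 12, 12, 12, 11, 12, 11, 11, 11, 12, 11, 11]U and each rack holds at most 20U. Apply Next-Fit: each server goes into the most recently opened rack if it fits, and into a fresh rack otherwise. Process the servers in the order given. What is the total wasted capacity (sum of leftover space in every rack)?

rack 1: place 11U, 9U left
rack 2: place 12U, 8U left
rack 3: place 12U, 8U left
rack 4: place 12U, 8U left
rack 5: place 12U, 8U left
rack 6: place 11U, 9U left
rack 7: place 11U, 9U left
rack 8: place 12U, 8U left
rack 9: place 12U, 8U left
rack 10: place 12U, 8U left
rack 11: place 11U, 9U left
rack 12: place 12U, 8U left
rack 13: place 11U, 9U left
rack 14: place 11U, 9U left
rack 15: place 11U, 9U left
rack 16: place 12U, 8U left
rack 17: place 11U, 9U left
rack 18: place 11U, 9U left
18 racks × 20U = 360U; used 207U; unused 153U.

153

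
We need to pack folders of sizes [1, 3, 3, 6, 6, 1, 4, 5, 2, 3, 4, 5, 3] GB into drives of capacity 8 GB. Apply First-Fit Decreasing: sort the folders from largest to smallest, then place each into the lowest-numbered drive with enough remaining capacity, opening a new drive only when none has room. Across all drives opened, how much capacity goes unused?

2

Sorted descending: 6, 6, 5, 5, 4, 4, 3, 3, 3, 3, 2, 1, 1.
drive 1: place 6 GB, 2 GB left
drive 2: place 6 GB, 2 GB left
drive 3: place 5 GB, 3 GB left
drive 4: place 5 GB, 3 GB left
drive 5: place 4 GB, 4 GB left
drive 5: place 4 GB, 0 GB left
drive 3: place 3 GB, 0 GB left
drive 4: place 3 GB, 0 GB left
drive 6: place 3 GB, 5 GB left
drive 6: place 3 GB, 2 GB left
drive 1: place 2 GB, 0 GB left
drive 2: place 1 GB, 1 GB left
drive 2: place 1 GB, 0 GB left
6 drives × 8 GB = 48 GB; used 46 GB; unused 2 GB.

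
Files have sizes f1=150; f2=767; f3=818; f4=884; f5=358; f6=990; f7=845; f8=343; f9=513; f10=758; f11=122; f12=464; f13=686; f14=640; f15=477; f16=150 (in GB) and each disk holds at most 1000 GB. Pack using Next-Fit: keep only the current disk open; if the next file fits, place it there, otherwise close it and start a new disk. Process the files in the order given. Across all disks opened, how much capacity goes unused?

3035

Put f1 (150 GB) in disk 1; 850 GB remain.
Put f2 (767 GB) in disk 1; 83 GB remain.
Put f3 (818 GB) in disk 2; 182 GB remain.
Put f4 (884 GB) in disk 3; 116 GB remain.
Put f5 (358 GB) in disk 4; 642 GB remain.
Put f6 (990 GB) in disk 5; 10 GB remain.
Put f7 (845 GB) in disk 6; 155 GB remain.
Put f8 (343 GB) in disk 7; 657 GB remain.
Put f9 (513 GB) in disk 7; 144 GB remain.
Put f10 (758 GB) in disk 8; 242 GB remain.
Put f11 (122 GB) in disk 8; 120 GB remain.
Put f12 (464 GB) in disk 9; 536 GB remain.
Put f13 (686 GB) in disk 10; 314 GB remain.
Put f14 (640 GB) in disk 11; 360 GB remain.
Put f15 (477 GB) in disk 12; 523 GB remain.
Put f16 (150 GB) in disk 12; 373 GB remain.
12 disks × 1000 GB = 12000 GB; used 8965 GB; unused 3035 GB.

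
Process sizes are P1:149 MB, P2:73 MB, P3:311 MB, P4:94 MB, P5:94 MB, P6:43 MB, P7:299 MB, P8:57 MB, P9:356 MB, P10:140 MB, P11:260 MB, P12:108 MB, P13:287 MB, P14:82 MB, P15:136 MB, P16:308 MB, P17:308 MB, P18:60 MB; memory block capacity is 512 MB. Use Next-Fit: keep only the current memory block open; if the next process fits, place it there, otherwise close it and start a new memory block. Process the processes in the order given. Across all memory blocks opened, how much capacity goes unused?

memory block 1: place P1 (149 MB), 363 MB left
memory block 1: place P2 (73 MB), 290 MB left
memory block 2: place P3 (311 MB), 201 MB left
memory block 2: place P4 (94 MB), 107 MB left
memory block 2: place P5 (94 MB), 13 MB left
memory block 3: place P6 (43 MB), 469 MB left
memory block 3: place P7 (299 MB), 170 MB left
memory block 3: place P8 (57 MB), 113 MB left
memory block 4: place P9 (356 MB), 156 MB left
memory block 4: place P10 (140 MB), 16 MB left
memory block 5: place P11 (260 MB), 252 MB left
memory block 5: place P12 (108 MB), 144 MB left
memory block 6: place P13 (287 MB), 225 MB left
memory block 6: place P14 (82 MB), 143 MB left
memory block 6: place P15 (136 MB), 7 MB left
memory block 7: place P16 (308 MB), 204 MB left
memory block 8: place P17 (308 MB), 204 MB left
memory block 8: place P18 (60 MB), 144 MB left
8 memory blocks × 512 MB = 4096 MB; used 3165 MB; unused 931 MB.

931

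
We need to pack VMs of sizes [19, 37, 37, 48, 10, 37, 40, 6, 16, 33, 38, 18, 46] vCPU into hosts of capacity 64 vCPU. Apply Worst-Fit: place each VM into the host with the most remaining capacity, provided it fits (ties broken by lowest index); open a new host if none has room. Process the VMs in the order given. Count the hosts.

8 hosts

host 1: place 19 vCPU, 45 vCPU left
host 1: place 37 vCPU, 8 vCPU left
host 2: place 37 vCPU, 27 vCPU left
host 3: place 48 vCPU, 16 vCPU left
host 2: place 10 vCPU, 17 vCPU left
host 4: place 37 vCPU, 27 vCPU left
host 5: place 40 vCPU, 24 vCPU left
host 4: place 6 vCPU, 21 vCPU left
host 5: place 16 vCPU, 8 vCPU left
host 6: place 33 vCPU, 31 vCPU left
host 7: place 38 vCPU, 26 vCPU left
host 6: place 18 vCPU, 13 vCPU left
host 8: place 46 vCPU, 18 vCPU left
Final hosts: [19,37] [37,10] [48] [37,6] [40,16] [33,18] [38] [46].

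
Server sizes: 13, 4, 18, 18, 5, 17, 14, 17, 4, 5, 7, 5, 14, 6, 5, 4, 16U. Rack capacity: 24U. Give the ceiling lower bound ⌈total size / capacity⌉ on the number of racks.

Total size = 13 + 4 + 18 + 18 + 5 + 17 + 14 + 17 + 4 + 5 + 7 + 5 + 14 + 6 + 5 + 4 + 16 = 172U.
⌈172 / 24⌉ = 8.

8 racks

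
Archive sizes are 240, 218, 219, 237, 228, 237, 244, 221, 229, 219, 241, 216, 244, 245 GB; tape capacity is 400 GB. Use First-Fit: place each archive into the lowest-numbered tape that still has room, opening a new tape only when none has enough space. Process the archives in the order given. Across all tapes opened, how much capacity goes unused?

2362

240 GB → tape 1 (remaining 160 GB)
218 GB → tape 2 (remaining 182 GB)
219 GB → tape 3 (remaining 181 GB)
237 GB → tape 4 (remaining 163 GB)
228 GB → tape 5 (remaining 172 GB)
237 GB → tape 6 (remaining 163 GB)
244 GB → tape 7 (remaining 156 GB)
221 GB → tape 8 (remaining 179 GB)
229 GB → tape 9 (remaining 171 GB)
219 GB → tape 10 (remaining 181 GB)
241 GB → tape 11 (remaining 159 GB)
216 GB → tape 12 (remaining 184 GB)
244 GB → tape 13 (remaining 156 GB)
245 GB → tape 14 (remaining 155 GB)
14 tapes × 400 GB = 5600 GB; used 3238 GB; unused 2362 GB.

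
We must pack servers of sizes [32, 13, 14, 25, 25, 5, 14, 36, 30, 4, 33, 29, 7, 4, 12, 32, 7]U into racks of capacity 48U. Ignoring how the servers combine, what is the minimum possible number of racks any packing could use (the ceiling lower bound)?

7 racks

Total size = 32 + 13 + 14 + 25 + 25 + 5 + 14 + 36 + 30 + 4 + 33 + 29 + 7 + 4 + 12 + 32 + 7 = 322U.
⌈322 / 48⌉ = 7.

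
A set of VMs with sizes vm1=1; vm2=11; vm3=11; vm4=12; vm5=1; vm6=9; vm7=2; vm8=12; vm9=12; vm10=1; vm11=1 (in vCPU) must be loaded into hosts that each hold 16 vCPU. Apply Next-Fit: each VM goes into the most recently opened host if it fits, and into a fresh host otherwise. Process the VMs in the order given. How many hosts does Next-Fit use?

6

vm1 (1 vCPU) → host 1 (remaining 15 vCPU)
vm2 (11 vCPU) → host 1 (remaining 4 vCPU)
vm3 (11 vCPU) → host 2 (remaining 5 vCPU)
vm4 (12 vCPU) → host 3 (remaining 4 vCPU)
vm5 (1 vCPU) → host 3 (remaining 3 vCPU)
vm6 (9 vCPU) → host 4 (remaining 7 vCPU)
vm7 (2 vCPU) → host 4 (remaining 5 vCPU)
vm8 (12 vCPU) → host 5 (remaining 4 vCPU)
vm9 (12 vCPU) → host 6 (remaining 4 vCPU)
vm10 (1 vCPU) → host 6 (remaining 3 vCPU)
vm11 (1 vCPU) → host 6 (remaining 2 vCPU)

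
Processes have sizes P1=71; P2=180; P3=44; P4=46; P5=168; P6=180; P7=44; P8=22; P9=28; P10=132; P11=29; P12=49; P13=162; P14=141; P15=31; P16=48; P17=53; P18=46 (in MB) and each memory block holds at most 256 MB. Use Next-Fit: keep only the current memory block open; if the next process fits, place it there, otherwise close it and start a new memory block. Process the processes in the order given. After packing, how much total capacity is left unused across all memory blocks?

574

P1 (71 MB) → memory block 1 (remaining 185 MB)
P2 (180 MB) → memory block 1 (remaining 5 MB)
P3 (44 MB) → memory block 2 (remaining 212 MB)
P4 (46 MB) → memory block 2 (remaining 166 MB)
P5 (168 MB) → memory block 3 (remaining 88 MB)
P6 (180 MB) → memory block 4 (remaining 76 MB)
P7 (44 MB) → memory block 4 (remaining 32 MB)
P8 (22 MB) → memory block 4 (remaining 10 MB)
P9 (28 MB) → memory block 5 (remaining 228 MB)
P10 (132 MB) → memory block 5 (remaining 96 MB)
P11 (29 MB) → memory block 5 (remaining 67 MB)
P12 (49 MB) → memory block 5 (remaining 18 MB)
P13 (162 MB) → memory block 6 (remaining 94 MB)
P14 (141 MB) → memory block 7 (remaining 115 MB)
P15 (31 MB) → memory block 7 (remaining 84 MB)
P16 (48 MB) → memory block 7 (remaining 36 MB)
P17 (53 MB) → memory block 8 (remaining 203 MB)
P18 (46 MB) → memory block 8 (remaining 157 MB)
8 memory blocks × 256 MB = 2048 MB; used 1474 MB; unused 574 MB.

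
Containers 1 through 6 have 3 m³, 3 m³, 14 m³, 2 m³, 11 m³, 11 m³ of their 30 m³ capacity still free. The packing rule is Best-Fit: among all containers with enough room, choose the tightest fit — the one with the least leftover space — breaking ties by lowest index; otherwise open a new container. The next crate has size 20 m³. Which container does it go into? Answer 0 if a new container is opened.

0

No container has ≥ 20 m³ free, so a new container is opened.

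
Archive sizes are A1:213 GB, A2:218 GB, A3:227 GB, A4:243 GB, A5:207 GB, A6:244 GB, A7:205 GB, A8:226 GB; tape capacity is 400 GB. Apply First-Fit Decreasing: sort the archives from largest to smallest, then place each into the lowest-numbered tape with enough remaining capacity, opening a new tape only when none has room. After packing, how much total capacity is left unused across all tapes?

Sorted descending: 244, 243, 227, 226, 218, 213, 207, 205.
244 GB → tape 1 (remaining 156 GB)
243 GB → tape 2 (remaining 157 GB)
227 GB → tape 3 (remaining 173 GB)
226 GB → tape 4 (remaining 174 GB)
218 GB → tape 5 (remaining 182 GB)
213 GB → tape 6 (remaining 187 GB)
207 GB → tape 7 (remaining 193 GB)
205 GB → tape 8 (remaining 195 GB)
8 tapes × 400 GB = 3200 GB; used 1783 GB; unused 1417 GB.

1417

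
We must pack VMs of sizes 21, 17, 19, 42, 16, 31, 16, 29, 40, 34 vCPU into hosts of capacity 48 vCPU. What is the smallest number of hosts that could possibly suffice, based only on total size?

6 hosts

Total size = 21 + 17 + 19 + 42 + 16 + 31 + 16 + 29 + 40 + 34 = 265 vCPU.
⌈265 / 48⌉ = 6.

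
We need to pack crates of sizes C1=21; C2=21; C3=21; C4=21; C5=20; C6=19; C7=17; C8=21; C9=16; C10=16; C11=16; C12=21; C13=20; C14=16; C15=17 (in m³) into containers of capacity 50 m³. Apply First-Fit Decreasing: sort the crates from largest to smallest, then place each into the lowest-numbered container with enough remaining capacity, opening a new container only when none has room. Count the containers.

Sorted descending: 21, 21, 21, 21, 21, 21, 20, 20, 19, 17, 17, 16, 16, 16, 16.
21 m³ → container 1 (remaining 29 m³)
21 m³ → container 1 (remaining 8 m³)
21 m³ → container 2 (remaining 29 m³)
21 m³ → container 2 (remaining 8 m³)
21 m³ → container 3 (remaining 29 m³)
21 m³ → container 3 (remaining 8 m³)
20 m³ → container 4 (remaining 30 m³)
20 m³ → container 4 (remaining 10 m³)
19 m³ → container 5 (remaining 31 m³)
17 m³ → container 5 (remaining 14 m³)
17 m³ → container 6 (remaining 33 m³)
16 m³ → container 6 (remaining 17 m³)
16 m³ → container 6 (remaining 1 m³)
16 m³ → container 7 (remaining 34 m³)
16 m³ → container 7 (remaining 18 m³)

7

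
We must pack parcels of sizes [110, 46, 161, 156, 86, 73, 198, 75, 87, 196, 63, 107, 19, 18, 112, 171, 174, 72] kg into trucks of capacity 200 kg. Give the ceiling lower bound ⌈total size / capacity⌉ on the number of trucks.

10 trucks

Total size = 110 + 46 + 161 + 156 + 86 + 73 + 198 + 75 + 87 + 196 + 63 + 107 + 19 + 18 + 112 + 171 + 174 + 72 = 1924 kg.
⌈1924 / 200⌉ = 10.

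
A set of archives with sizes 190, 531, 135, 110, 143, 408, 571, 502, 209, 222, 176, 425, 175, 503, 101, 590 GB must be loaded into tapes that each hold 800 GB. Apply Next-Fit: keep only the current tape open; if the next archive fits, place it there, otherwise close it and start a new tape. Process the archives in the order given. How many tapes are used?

190 GB → tape 1 (remaining 610 GB)
531 GB → tape 1 (remaining 79 GB)
135 GB → tape 2 (remaining 665 GB)
110 GB → tape 2 (remaining 555 GB)
143 GB → tape 2 (remaining 412 GB)
408 GB → tape 2 (remaining 4 GB)
571 GB → tape 3 (remaining 229 GB)
502 GB → tape 4 (remaining 298 GB)
209 GB → tape 4 (remaining 89 GB)
222 GB → tape 5 (remaining 578 GB)
176 GB → tape 5 (remaining 402 GB)
425 GB → tape 6 (remaining 375 GB)
175 GB → tape 6 (remaining 200 GB)
503 GB → tape 7 (remaining 297 GB)
101 GB → tape 7 (remaining 196 GB)
590 GB → tape 8 (remaining 210 GB)

8 tapes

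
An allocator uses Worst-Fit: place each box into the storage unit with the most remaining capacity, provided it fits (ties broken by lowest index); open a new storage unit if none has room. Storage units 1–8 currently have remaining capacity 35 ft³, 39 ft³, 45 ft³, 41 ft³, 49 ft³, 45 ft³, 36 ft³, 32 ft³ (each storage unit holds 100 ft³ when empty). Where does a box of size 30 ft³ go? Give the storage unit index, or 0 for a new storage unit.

Storage units with room: storage unit 1 (35 ft³), storage unit 2 (39 ft³), storage unit 3 (45 ft³), storage unit 4 (41 ft³), storage unit 5 (49 ft³), storage unit 6 (45 ft³), storage unit 7 (36 ft³), storage unit 8 (32 ft³).
Most room is storage unit 5 with 49 ft³ free.

5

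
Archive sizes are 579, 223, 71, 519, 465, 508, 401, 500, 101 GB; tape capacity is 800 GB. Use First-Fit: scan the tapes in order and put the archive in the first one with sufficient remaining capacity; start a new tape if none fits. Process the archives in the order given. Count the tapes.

Put 579 GB in tape 1; 221 GB remain.
Put 223 GB in tape 2; 577 GB remain.
Put 71 GB in tape 1; 150 GB remain.
Put 519 GB in tape 2; 58 GB remain.
Put 465 GB in tape 3; 335 GB remain.
Put 508 GB in tape 4; 292 GB remain.
Put 401 GB in tape 5; 399 GB remain.
Put 500 GB in tape 6; 300 GB remain.
Put 101 GB in tape 1; 49 GB remain.
Final tapes: [579,71,101] [223,519] [465] [508] [401] [500].

6 tapes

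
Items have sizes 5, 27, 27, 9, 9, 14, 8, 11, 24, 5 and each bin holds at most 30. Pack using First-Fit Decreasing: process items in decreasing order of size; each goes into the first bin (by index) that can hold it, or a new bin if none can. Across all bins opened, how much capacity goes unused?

11

Sorted descending: 27, 27, 24, 14, 11, 9, 9, 8, 5, 5.
bin 1: place 27, 3 left
bin 2: place 27, 3 left
bin 3: place 24, 6 left
bin 4: place 14, 16 left
bin 4: place 11, 5 left
bin 5: place 9, 21 left
bin 5: place 9, 12 left
bin 5: place 8, 4 left
bin 3: place 5, 1 left
bin 4: place 5, 0 left
5 bins × 30 = 150; used 139; unused 11.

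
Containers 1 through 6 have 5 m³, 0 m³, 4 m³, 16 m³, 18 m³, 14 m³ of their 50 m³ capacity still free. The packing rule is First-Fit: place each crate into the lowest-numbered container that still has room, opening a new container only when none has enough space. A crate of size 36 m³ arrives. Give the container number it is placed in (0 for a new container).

No container has ≥ 36 m³ free, so a new container is opened.

0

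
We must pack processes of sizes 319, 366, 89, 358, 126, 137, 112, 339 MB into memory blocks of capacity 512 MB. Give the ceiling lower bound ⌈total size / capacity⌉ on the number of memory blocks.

4

Total size = 319 + 366 + 89 + 358 + 126 + 137 + 112 + 339 = 1846 MB.
⌈1846 / 512⌉ = 4.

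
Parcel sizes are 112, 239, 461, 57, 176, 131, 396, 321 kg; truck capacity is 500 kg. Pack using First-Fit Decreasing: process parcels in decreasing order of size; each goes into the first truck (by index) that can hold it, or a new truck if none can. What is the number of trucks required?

4

Sorted descending: 461, 396, 321, 239, 176, 131, 112, 57.
461 kg → truck 1 (remaining 39 kg)
396 kg → truck 2 (remaining 104 kg)
321 kg → truck 3 (remaining 179 kg)
239 kg → truck 4 (remaining 261 kg)
176 kg → truck 3 (remaining 3 kg)
131 kg → truck 4 (remaining 130 kg)
112 kg → truck 4 (remaining 18 kg)
57 kg → truck 2 (remaining 47 kg)
Final trucks: [461] [396,57] [321,176] [239,131,112].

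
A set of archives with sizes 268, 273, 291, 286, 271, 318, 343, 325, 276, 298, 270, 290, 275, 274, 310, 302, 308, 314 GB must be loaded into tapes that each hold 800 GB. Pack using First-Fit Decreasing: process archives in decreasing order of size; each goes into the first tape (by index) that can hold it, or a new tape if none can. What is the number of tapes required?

Sorted descending: 343, 325, 318, 314, 310, 308, 302, 298, 291, 290, 286, 276, 275, 274, 273, 271, 270, 268.
tape 1: place 343 GB, 457 GB left
tape 1: place 325 GB, 132 GB left
tape 2: place 318 GB, 482 GB left
tape 2: place 314 GB, 168 GB left
tape 3: place 310 GB, 490 GB left
tape 3: place 308 GB, 182 GB left
tape 4: place 302 GB, 498 GB left
tape 4: place 298 GB, 200 GB left
tape 5: place 291 GB, 509 GB left
tape 5: place 290 GB, 219 GB left
tape 6: place 286 GB, 514 GB left
tape 6: place 276 GB, 238 GB left
tape 7: place 275 GB, 525 GB left
tape 7: place 274 GB, 251 GB left
tape 8: place 273 GB, 527 GB left
tape 8: place 271 GB, 256 GB left
tape 9: place 270 GB, 530 GB left
tape 9: place 268 GB, 262 GB left
Final tapes: [343,325] [318,314] [310,308] [302,298] [291,290] [286,276] [275,274] [273,271] [270,268].

9 tapes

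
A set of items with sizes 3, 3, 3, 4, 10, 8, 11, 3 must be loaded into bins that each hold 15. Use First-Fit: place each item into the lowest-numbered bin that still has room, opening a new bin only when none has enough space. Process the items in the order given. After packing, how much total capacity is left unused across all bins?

Put 3 in bin 1; 12 remain.
Put 3 in bin 1; 9 remain.
Put 3 in bin 1; 6 remain.
Put 4 in bin 1; 2 remain.
Put 10 in bin 2; 5 remain.
Put 8 in bin 3; 7 remain.
Put 11 in bin 4; 4 remain.
Put 3 in bin 2; 2 remain.
4 bins × 15 = 60; used 45; unused 15.

15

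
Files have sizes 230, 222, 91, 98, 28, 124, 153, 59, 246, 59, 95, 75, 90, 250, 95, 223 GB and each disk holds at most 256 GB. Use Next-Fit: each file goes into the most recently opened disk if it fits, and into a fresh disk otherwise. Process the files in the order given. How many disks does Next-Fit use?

disk 1: place 230 GB, 26 GB left
disk 2: place 222 GB, 34 GB left
disk 3: place 91 GB, 165 GB left
disk 3: place 98 GB, 67 GB left
disk 3: place 28 GB, 39 GB left
disk 4: place 124 GB, 132 GB left
disk 5: place 153 GB, 103 GB left
disk 5: place 59 GB, 44 GB left
disk 6: place 246 GB, 10 GB left
disk 7: place 59 GB, 197 GB left
disk 7: place 95 GB, 102 GB left
disk 7: place 75 GB, 27 GB left
disk 8: place 90 GB, 166 GB left
disk 9: place 250 GB, 6 GB left
disk 10: place 95 GB, 161 GB left
disk 11: place 223 GB, 33 GB left
Final disks: [230] [222] [91,98,28] [124] [153,59] [246] [59,95,75] [90] [250] [95] [223].

11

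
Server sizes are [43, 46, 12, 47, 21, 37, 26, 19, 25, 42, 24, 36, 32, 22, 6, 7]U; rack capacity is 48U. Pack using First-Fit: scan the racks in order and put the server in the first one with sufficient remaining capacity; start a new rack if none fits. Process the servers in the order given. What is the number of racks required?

11 racks

43U → rack 1 (remaining 5U)
46U → rack 2 (remaining 2U)
12U → rack 3 (remaining 36U)
47U → rack 4 (remaining 1U)
21U → rack 3 (remaining 15U)
37U → rack 5 (remaining 11U)
26U → rack 6 (remaining 22U)
19U → rack 6 (remaining 3U)
25U → rack 7 (remaining 23U)
42U → rack 8 (remaining 6U)
24U → rack 9 (remaining 24U)
36U → rack 10 (remaining 12U)
32U → rack 11 (remaining 16U)
22U → rack 7 (remaining 1U)
6U → rack 3 (remaining 9U)
7U → rack 3 (remaining 2U)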